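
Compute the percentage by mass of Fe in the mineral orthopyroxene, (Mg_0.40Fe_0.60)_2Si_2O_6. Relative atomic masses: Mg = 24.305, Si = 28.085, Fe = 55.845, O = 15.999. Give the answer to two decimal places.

28.08 wt%

M((Mg_0.40Fe_0.60)_2Si_2O_6) = 238.622 g/mol.
Fe contributes 1.20 × 55.845 = 67.014 g per mole.
67.014/238.622 = 0.2808 → 28.08%.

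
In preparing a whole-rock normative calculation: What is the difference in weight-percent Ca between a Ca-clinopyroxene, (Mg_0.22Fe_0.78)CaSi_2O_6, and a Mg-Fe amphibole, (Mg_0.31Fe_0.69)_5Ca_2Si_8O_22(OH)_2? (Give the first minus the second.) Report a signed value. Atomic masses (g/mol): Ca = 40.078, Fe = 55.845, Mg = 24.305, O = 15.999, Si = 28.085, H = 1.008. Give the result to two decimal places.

7.92 percentage points

Ca in (Mg_0.22Fe_0.78)CaSi_2O_6: molar mass 241.148 g/mol; 1×40.078 = 40.078 g → 16.62 wt%.
Ca in (Mg_0.31Fe_0.69)_5Ca_2Si_8O_22(OH)_2: molar mass 921.166 g/mol; 2×40.078 = 80.156 g → 8.70 wt%.
Difference = 16.62 − 8.70 = 7.92 percentage points.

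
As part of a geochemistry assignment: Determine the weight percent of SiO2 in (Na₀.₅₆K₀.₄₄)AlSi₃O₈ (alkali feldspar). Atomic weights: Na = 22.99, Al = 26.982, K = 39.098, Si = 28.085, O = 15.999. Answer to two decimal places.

66.93 wt%

M((Na₀.₅₆K₀.₄₄)AlSi₃O₈) = 269.307 g/mol; M(SiO2) = 60.083 g/mol.
Moles SiO2 per formula unit = 3 Si ÷ 1 = 3.0000.
SiO2 fraction = (3.0000 × 60.083) / 269.307 = 180.249/269.307 = 0.6693.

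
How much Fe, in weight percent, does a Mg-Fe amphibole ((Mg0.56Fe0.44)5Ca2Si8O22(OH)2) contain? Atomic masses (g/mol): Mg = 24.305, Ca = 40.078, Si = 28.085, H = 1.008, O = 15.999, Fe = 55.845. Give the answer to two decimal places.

Molar mass of (Mg0.56Fe0.44)5Ca2Si8O22(OH)2: 2.80×24.305 + 2.20×55.845 + 2×40.078 + 8×28.085 + 24×15.999 + 2×1.008 = 881.741 g/mol.
Mass of Fe per formula unit: 2.20 × 55.845 = 122.859 g.
Weight fraction Fe = 122.859 / 881.741 = 0.1393.

13.93 weight percent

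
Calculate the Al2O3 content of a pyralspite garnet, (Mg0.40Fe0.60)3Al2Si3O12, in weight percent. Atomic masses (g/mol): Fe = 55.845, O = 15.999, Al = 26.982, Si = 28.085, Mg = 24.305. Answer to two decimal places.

Molar mass of (Mg0.40Fe0.60)3Al2Si3O12 = 1.20*24.305 + 1.80*55.845 + 2*26.982 + 3*28.085 + 12*15.999 = 459.894 g/mol.
Each formula unit contains 2 Al, equivalent to 2/2 = 1.0000 mol Al2O3.
M(Al2O3) = 2×26.982 + 3×15.999 = 101.961 g/mol.
Mass of Al2O3 per formula unit = 1.0000 × 101.961 = 101.961 g.
Al2O3 wt% = 101.961 / 459.894 × 100 = 22.17%.

22.17 wt%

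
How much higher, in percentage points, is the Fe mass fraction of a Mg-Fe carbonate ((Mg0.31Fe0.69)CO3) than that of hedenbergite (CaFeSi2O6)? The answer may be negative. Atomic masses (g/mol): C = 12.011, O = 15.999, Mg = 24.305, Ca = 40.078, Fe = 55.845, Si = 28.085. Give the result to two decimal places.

13.82 percentage points

First mineral: 38.533 g Fe in 106.076 g formula = 36.33 wt% Fe.
Second mineral: 55.845 g Fe in 248.087 g formula = 22.51 wt% Fe.
36.33% − 22.51% gives a difference of 13.82 percentage points.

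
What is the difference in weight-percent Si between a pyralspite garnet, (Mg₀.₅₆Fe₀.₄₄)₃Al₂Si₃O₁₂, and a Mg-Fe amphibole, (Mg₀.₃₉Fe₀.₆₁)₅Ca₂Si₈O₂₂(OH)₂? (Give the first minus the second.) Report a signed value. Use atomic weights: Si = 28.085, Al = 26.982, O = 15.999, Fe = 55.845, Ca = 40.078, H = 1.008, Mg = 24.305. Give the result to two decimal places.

-5.79 percentage points

Si in (Mg₀.₅₆Fe₀.₄₄)₃Al₂Si₃O₁₂: molar mass 444.755 g/mol; 3×28.085 = 84.255 g → 18.94 wt%.
Si in (Mg₀.₃₉Fe₀.₆₁)₅Ca₂Si₈O₂₂(OH)₂: molar mass 908.550 g/mol; 8×28.085 = 224.680 g → 24.73 wt%.
Difference = 18.94 − 24.73 = -5.79 percentage points.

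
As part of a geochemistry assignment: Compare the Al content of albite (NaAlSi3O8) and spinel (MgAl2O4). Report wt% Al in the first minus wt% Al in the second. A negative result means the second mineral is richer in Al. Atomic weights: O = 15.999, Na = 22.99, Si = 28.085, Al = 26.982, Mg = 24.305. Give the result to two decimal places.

First mineral: 26.982 g Al in 262.219 g formula = 10.29 wt% Al.
Second mineral: 53.964 g Al in 142.265 g formula = 37.93 wt% Al.
10.29% − 37.93% gives a difference of -27.64 percentage points.

-27.64 percentage points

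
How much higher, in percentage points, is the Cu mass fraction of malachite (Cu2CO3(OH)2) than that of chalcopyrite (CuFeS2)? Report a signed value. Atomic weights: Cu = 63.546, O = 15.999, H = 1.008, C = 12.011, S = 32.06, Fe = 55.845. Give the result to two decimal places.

M(Cu2CO3(OH)2) = 221.114 g/mol, so wt% Cu = 127.092/221.114 × 100 = 57.48%.
M(CuFeS2) = 183.511 g/mol, so wt% Cu = 63.546/183.511 × 100 = 34.63%.
57.48 − 34.63 = 22.85 pp.

22.85 percentage points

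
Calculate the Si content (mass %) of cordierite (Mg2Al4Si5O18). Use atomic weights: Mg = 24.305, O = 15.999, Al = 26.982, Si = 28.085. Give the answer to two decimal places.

Molar mass of Mg2Al4Si5O18: 2×24.305 + 4×26.982 + 5×28.085 + 18×15.999 = 584.945 g/mol.
Mass of Si per formula unit: 5 × 28.085 = 140.425 g.
Weight fraction Si = 140.425 / 584.945 = 0.2401.

24.01 mass %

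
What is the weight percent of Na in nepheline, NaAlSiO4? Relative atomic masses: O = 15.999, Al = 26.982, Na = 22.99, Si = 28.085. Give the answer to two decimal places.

16.18 wt%

Molar mass of NaAlSiO4: 1×22.99 + 1×26.982 + 1×28.085 + 4×15.999 = 142.053 g/mol.
Mass of Na per formula unit: 1 × 22.99 = 22.990 g.
Weight fraction Na = 22.990 / 142.053 = 0.1618.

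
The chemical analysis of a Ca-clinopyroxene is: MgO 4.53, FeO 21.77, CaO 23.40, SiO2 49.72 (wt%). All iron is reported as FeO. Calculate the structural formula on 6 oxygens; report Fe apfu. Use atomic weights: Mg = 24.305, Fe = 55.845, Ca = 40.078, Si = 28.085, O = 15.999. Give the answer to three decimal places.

0.731 Fe apfu

4.53 wt% MgO ÷ 40.304 g/mol = 0.11240 mol, giving 0.11240 Mg and 0.11240 O.
21.77 wt% FeO ÷ 71.844 g/mol = 0.30302 mol, giving 0.30302 Fe and 0.30302 O.
23.40 wt% CaO ÷ 56.077 g/mol = 0.41728 mol, giving 0.41728 Ca and 0.41728 O.
49.72 wt% SiO2 ÷ 60.083 g/mol = 0.82752 mol, giving 0.82752 Si and 1.65504 O.
Oxygen sums to 2.48774; scaling by 6/2.48774 = 2.41183 puts the formula on 6 O.
Fe: 0.30302 × 2.41183 = 0.731 atoms per formula unit.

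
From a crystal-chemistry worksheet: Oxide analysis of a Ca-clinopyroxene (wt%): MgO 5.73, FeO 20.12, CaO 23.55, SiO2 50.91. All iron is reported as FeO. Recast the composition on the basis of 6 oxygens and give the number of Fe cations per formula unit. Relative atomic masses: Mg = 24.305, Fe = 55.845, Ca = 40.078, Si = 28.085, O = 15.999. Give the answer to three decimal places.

0.662 Fe apfu

5.73 wt% MgO ÷ 40.304 g/mol = 0.14217 mol, giving 0.14217 Mg and 0.14217 O.
20.12 wt% FeO ÷ 71.844 g/mol = 0.28005 mol, giving 0.28005 Fe and 0.28005 O.
23.55 wt% CaO ÷ 56.077 g/mol = 0.41996 mol, giving 0.41996 Ca and 0.41996 O.
50.91 wt% SiO2 ÷ 60.083 g/mol = 0.84733 mol, giving 0.84733 Si and 1.69466 O.
Oxygen sums to 2.53684; scaling by 6/2.53684 = 2.36515 puts the formula on 6 O.
Fe: 0.28005 × 2.36515 = 0.662 atoms per formula unit.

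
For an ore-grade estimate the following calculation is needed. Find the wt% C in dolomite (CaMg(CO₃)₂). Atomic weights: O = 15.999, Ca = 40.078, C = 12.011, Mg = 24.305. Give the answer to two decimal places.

13.03 wt%

M(CaMg(CO₃)₂) = 184.399 g/mol.
C contributes 2 × 12.011 = 24.022 g per mole.
24.022/184.399 = 0.1303 → 13.03%.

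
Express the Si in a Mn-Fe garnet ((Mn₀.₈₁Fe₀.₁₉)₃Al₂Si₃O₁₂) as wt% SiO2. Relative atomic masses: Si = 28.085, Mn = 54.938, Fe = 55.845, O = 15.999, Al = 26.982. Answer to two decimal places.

Molar mass of (Mn₀.₈₁Fe₀.₁₉)₃Al₂Si₃O₁₂ = 2.43*54.938 + 0.57*55.845 + 2*26.982 + 3*28.085 + 12*15.999 = 495.538 g/mol.
Each formula unit contains 3 Si, equivalent to 3/1 = 3.0000 mol SiO2.
M(SiO2) = 1×28.085 + 2×15.999 = 60.083 g/mol.
Mass of SiO2 per formula unit = 3.0000 × 60.083 = 180.249 g.
SiO2 wt% = 180.249 / 495.538 × 100 = 36.37%.

36.37 wt%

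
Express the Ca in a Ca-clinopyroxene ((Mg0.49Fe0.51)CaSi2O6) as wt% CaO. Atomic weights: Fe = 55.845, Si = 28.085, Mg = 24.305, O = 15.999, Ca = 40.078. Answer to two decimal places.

M((Mg0.49Fe0.51)CaSi2O6) = 232.632 g/mol; M(CaO) = 56.077 g/mol.
Moles CaO per formula unit = 1 Ca ÷ 1 = 1.0000.
CaO fraction = (1.0000 × 56.077) / 232.632 = 56.077/232.632 = 0.2411.

24.11 wt%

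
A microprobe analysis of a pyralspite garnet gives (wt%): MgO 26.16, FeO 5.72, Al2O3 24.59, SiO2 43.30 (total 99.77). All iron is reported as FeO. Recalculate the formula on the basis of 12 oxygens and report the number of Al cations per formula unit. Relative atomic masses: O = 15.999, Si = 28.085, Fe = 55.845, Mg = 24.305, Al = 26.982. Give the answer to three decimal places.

MgO: 26.16/40.304 = 0.64907 mol → 0.64907 mol Mg, 0.64907 mol O.
FeO: 5.72/71.844 = 0.07962 mol → 0.07962 mol Fe, 0.07962 mol O.
Al2O3: 24.59/101.961 = 0.24117 mol → 0.48234 mol Al, 0.72351 mol O.
SiO2: 43.30/60.083 = 0.72067 mol → 0.72067 mol Si, 1.44134 mol O.
Total oxygen = 2.89354 mol. Normalization factor = 12/2.89354 = 4.14717.
Al per 12 O = 0.48234 × 4.14717 = 2.000.

2.000 Al apfu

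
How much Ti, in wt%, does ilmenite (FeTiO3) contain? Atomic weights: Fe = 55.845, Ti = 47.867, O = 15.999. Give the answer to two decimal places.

Molar mass of FeTiO3: 1·55.845 + 1·47.867 + 3·15.999 = 151.709 g/mol.
Mass of Ti per formula unit: 1 × 47.867 = 47.867 g.
Weight fraction Ti = 47.867 / 151.709 = 0.3155.

31.55 wt%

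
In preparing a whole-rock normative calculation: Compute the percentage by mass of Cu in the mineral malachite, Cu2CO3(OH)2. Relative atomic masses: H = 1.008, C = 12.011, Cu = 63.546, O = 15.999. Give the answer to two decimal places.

57.48 mass %

Molar mass of Cu2CO3(OH)2: 2*63.546 + 1*12.011 + 5*15.999 + 2*1.008 = 221.114 g/mol.
Mass of Cu per formula unit: 2 × 63.546 = 127.092 g.
Weight fraction Cu = 127.092 / 221.114 = 0.5748.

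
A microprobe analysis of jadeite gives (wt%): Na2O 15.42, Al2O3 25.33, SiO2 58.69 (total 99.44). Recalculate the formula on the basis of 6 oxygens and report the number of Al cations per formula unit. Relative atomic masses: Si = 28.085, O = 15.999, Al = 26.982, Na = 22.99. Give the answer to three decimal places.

1.011 Al apfu

15.42 wt% Na2O ÷ 61.979 g/mol = 0.24879 mol, giving 0.49758 Na and 0.24879 O.
25.33 wt% Al2O3 ÷ 101.961 g/mol = 0.24843 mol, giving 0.49686 Al and 0.74529 O.
58.69 wt% SiO2 ÷ 60.083 g/mol = 0.97682 mol, giving 0.97682 Si and 1.95364 O.
Oxygen sums to 2.94772; scaling by 6/2.94772 = 2.03547 puts the formula on 6 O.
Al: 0.49686 × 2.03547 = 1.011 atoms per formula unit.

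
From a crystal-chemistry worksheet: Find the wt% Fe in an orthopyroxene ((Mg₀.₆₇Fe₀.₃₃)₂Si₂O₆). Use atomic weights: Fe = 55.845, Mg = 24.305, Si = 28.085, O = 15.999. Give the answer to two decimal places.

M((Mg₀.₆₇Fe₀.₃₃)₂Si₂O₆) = 221.590 g/mol.
Fe contributes 0.66 × 55.845 = 36.858 g per mole.
36.858/221.590 = 0.1663 → 16.63%.

16.63 weight percent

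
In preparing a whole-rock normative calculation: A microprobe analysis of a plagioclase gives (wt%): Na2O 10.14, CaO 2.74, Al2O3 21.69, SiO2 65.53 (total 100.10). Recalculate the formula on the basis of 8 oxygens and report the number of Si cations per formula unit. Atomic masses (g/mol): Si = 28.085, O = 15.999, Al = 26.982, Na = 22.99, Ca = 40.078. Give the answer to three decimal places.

10.14 wt% Na2O ÷ 61.979 g/mol = 0.16360 mol, giving 0.32720 Na and 0.16360 O.
2.74 wt% CaO ÷ 56.077 g/mol = 0.04886 mol, giving 0.04886 Ca and 0.04886 O.
21.69 wt% Al2O3 ÷ 101.961 g/mol = 0.21273 mol, giving 0.42546 Al and 0.63819 O.
65.53 wt% SiO2 ÷ 60.083 g/mol = 1.09066 mol, giving 1.09066 Si and 2.18132 O.
Oxygen sums to 3.03197; scaling by 8/3.03197 = 2.63855 puts the formula on 8 O.
Si: 1.09066 × 2.63855 = 2.878 atoms per formula unit.

2.878 Si apfu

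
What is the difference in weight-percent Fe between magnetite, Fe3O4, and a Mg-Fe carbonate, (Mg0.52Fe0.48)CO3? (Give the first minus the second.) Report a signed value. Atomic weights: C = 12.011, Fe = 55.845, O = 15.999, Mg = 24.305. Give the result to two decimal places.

45.41 percentage points

Fe in Fe3O4: molar mass 231.531 g/mol; 3×55.845 = 167.535 g → 72.36 wt%.
Fe in (Mg0.52Fe0.48)CO3: molar mass 99.452 g/mol; 0.48×55.845 = 26.806 g → 26.95 wt%.
Difference = 72.36 − 26.95 = 45.41 percentage points.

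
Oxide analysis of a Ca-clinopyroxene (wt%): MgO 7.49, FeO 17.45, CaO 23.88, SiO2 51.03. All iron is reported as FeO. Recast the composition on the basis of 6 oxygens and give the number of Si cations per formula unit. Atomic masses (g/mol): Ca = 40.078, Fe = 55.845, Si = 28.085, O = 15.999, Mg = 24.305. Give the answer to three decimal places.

1.996 Si apfu

MgO: 7.49/40.304 = 0.18584 mol → 0.18584 mol Mg, 0.18584 mol O.
FeO: 17.45/71.844 = 0.24289 mol → 0.24289 mol Fe, 0.24289 mol O.
CaO: 23.88/56.077 = 0.42584 mol → 0.42584 mol Ca, 0.42584 mol O.
SiO2: 51.03/60.083 = 0.84933 mol → 0.84933 mol Si, 1.69866 mol O.
Total oxygen = 2.55323 mol. Normalization factor = 6/2.55323 = 2.34996.
Si per 6 O = 0.84933 × 2.34996 = 1.996.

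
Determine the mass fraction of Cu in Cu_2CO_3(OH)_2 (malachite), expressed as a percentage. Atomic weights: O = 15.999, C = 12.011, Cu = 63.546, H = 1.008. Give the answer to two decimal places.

Molar mass of Cu_2CO_3(OH)_2: 2·63.546 + 1·12.011 + 5·15.999 + 2·1.008 = 221.114 g/mol.
Mass of Cu per formula unit: 2 × 63.546 = 127.092 g.
Weight fraction Cu = 127.092 / 221.114 = 0.5748.

57.48 wt%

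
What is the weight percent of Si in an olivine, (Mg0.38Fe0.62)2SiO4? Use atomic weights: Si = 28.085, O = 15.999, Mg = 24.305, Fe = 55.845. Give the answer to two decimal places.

M((Mg0.38Fe0.62)2SiO4) = 179.801 g/mol.
Si contributes 1 × 28.085 = 28.085 g per mole.
28.085/179.801 = 0.1562 → 15.62%.

15.62 mass %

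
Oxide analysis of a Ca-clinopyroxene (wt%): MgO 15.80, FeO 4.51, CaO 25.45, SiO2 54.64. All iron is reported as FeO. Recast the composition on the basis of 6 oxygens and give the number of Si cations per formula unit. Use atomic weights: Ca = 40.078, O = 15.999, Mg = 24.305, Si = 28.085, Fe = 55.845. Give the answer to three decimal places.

15.80 wt% MgO ÷ 40.304 g/mol = 0.39202 mol, giving 0.39202 Mg and 0.39202 O.
4.51 wt% FeO ÷ 71.844 g/mol = 0.06277 mol, giving 0.06277 Fe and 0.06277 O.
25.45 wt% CaO ÷ 56.077 g/mol = 0.45384 mol, giving 0.45384 Ca and 0.45384 O.
54.64 wt% SiO2 ÷ 60.083 g/mol = 0.90941 mol, giving 0.90941 Si and 1.81882 O.
Oxygen sums to 2.72745; scaling by 6/2.72745 = 2.19986 puts the formula on 6 O.
Si: 0.90941 × 2.19986 = 2.001 atoms per formula unit.

2.001 Si apfu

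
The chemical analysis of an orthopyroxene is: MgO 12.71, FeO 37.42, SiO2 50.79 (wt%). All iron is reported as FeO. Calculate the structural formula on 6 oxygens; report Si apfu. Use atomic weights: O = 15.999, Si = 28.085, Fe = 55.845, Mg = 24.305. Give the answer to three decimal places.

2.007 Si apfu

MgO (M=40.304): mol = 0.31535; Mg = 0.31535, O = 0.31535.
FeO (M=71.844): mol = 0.52085; Fe = 0.52085, O = 0.52085.
SiO2 (M=60.083): mol = 0.84533; Si = 0.84533, O = 1.69066.
ΣO = 2.52686; factor = 6/ΣO = 2.37449.
Si apfu = 0.84533 × 2.37449 = 2.007.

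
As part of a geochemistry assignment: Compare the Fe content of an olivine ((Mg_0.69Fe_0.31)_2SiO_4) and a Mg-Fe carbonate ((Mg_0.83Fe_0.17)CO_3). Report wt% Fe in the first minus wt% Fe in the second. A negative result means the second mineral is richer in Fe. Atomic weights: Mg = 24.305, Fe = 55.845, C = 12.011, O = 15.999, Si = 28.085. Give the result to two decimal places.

First mineral: 34.624 g Fe in 160.246 g formula = 21.61 wt% Fe.
Second mineral: 9.494 g Fe in 89.675 g formula = 10.59 wt% Fe.
21.61% − 10.59% gives a difference of 11.02 percentage points.

11.02 percentage points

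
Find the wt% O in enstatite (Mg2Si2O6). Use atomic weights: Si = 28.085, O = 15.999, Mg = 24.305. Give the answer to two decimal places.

47.81 weight percent

Molar mass of Mg2Si2O6: 2*24.305 + 2*28.085 + 6*15.999 = 200.774 g/mol.
Mass of O per formula unit: 6 × 15.999 = 95.994 g.
Weight fraction O = 95.994 / 200.774 = 0.4781.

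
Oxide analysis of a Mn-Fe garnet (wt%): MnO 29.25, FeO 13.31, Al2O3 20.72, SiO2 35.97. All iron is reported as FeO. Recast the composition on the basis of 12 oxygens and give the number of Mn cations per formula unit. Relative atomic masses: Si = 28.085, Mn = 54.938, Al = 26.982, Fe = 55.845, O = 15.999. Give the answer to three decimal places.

2.058 Mn apfu

MnO: 29.25/70.937 = 0.41234 mol → 0.41234 mol Mn, 0.41234 mol O.
FeO: 13.31/71.844 = 0.18526 mol → 0.18526 mol Fe, 0.18526 mol O.
Al2O3: 20.72/101.961 = 0.20321 mol → 0.40642 mol Al, 0.60963 mol O.
SiO2: 35.97/60.083 = 0.59867 mol → 0.59867 mol Si, 1.19734 mol O.
Total oxygen = 2.40457 mol. Normalization factor = 12/2.40457 = 4.99050.
Mn per 12 O = 0.41234 × 4.99050 = 2.058.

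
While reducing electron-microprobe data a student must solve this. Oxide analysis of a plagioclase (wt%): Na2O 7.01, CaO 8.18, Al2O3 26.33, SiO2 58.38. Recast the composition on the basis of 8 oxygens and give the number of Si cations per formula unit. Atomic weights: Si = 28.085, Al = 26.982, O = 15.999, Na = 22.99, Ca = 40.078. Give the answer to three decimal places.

7.01 wt% Na2O ÷ 61.979 g/mol = 0.11310 mol, giving 0.22620 Na and 0.11310 O.
8.18 wt% CaO ÷ 56.077 g/mol = 0.14587 mol, giving 0.14587 Ca and 0.14587 O.
26.33 wt% Al2O3 ÷ 101.961 g/mol = 0.25824 mol, giving 0.51648 Al and 0.77472 O.
58.38 wt% SiO2 ÷ 60.083 g/mol = 0.97166 mol, giving 0.97166 Si and 1.94332 O.
Oxygen sums to 2.97701; scaling by 8/2.97701 = 2.68726 puts the formula on 8 O.
Si: 0.97166 × 2.68726 = 2.611 atoms per formula unit.

2.611 Si apfu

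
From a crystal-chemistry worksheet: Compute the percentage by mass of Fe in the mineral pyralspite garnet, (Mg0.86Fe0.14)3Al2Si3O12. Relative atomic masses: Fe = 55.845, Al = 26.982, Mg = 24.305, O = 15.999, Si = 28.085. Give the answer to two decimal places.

5.63 weight percent

Molar mass of (Mg0.86Fe0.14)3Al2Si3O12: 2.58×24.305 + 0.42×55.845 + 2×26.982 + 3×28.085 + 12×15.999 = 416.369 g/mol.
Mass of Fe per formula unit: 0.42 × 55.845 = 23.455 g.
Weight fraction Fe = 23.455 / 416.369 = 0.0563.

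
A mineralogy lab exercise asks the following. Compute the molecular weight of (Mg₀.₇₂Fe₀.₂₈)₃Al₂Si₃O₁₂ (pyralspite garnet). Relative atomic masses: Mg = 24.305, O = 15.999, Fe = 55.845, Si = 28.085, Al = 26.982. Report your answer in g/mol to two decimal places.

Mg: 2.16 × 24.305 = 52.4988
Fe: 0.84 × 55.845 = 46.9098
Al: 2 × 26.982 = 53.9640
Si: 3 × 28.085 = 84.2550
O: 12 × 15.999 = 191.9880
Summing the contributions gives the formula mass.

429.62 g/mol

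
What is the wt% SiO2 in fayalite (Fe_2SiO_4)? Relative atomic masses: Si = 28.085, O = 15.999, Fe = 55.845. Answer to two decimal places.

29.49 wt%

Formula mass = 203.771 g/mol.
1 Si → 1.0000 mol SiO2 per formula unit; M(SiO2) = 60.083, so SiO2 mass = 60.083 g.
60.083/203.771 × 100 = 29.49 wt%.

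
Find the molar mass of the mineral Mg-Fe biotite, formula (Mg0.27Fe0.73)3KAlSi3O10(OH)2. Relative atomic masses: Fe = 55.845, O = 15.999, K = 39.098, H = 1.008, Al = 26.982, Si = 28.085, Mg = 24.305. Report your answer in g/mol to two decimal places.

M = 0.81×24.305 + 2.19×55.845 + 1×39.098 + 1×26.982 + 3×28.085 + 12×15.999 + 2×1.008

486.33 g/mol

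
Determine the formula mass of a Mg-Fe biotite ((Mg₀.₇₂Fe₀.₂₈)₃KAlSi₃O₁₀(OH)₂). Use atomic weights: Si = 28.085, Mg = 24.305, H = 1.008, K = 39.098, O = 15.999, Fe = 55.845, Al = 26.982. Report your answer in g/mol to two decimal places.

443.75 g/mol

M = 2.16·24.305 + 0.84·55.845 + 1·39.098 + 1·26.982 + 3·28.085 + 12·15.999 + 2·1.008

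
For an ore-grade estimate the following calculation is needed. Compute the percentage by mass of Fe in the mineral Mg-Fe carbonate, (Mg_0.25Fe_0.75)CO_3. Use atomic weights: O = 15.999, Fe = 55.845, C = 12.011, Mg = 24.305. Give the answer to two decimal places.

Formula mass = 0.25×24.305 + 0.75×55.845 + 1×12.011 + 3×15.999 = 107.968 g/mol, of which 41.884 g is Fe.
So Fe makes up 41.884/107.968 = 0.3879 of the mass, i.e. 38.79%.

38.79 weight percent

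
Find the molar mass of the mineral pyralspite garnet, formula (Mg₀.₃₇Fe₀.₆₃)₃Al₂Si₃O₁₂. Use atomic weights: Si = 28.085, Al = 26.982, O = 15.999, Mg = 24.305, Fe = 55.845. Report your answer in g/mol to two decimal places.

The formula mass is the sum 1.11·24.305 + 1.89·55.845 + 2·26.982 + 3·28.085 + 12·15.999.

462.73 g/mol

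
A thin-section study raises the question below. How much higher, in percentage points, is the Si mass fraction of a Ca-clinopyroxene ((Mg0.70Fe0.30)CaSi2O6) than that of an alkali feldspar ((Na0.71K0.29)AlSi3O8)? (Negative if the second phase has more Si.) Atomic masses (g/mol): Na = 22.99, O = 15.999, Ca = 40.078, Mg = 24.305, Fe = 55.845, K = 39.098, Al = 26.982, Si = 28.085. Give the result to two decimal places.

M((Mg0.70Fe0.30)CaSi2O6) = 226.009 g/mol, so wt% Si = 56.170/226.009 × 100 = 24.85%.
M((Na0.71K0.29)AlSi3O8) = 266.890 g/mol, so wt% Si = 84.255/266.890 × 100 = 31.57%.
24.85 − 31.57 = -6.72 pp.

-6.72 percentage points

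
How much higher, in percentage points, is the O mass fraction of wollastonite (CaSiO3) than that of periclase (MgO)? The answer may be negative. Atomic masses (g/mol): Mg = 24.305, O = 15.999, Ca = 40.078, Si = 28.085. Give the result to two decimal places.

1.62 percentage points

First mineral: 47.997 g O in 116.160 g formula = 41.32 wt% O.
Second mineral: 15.999 g O in 40.304 g formula = 39.70 wt% O.
41.32% − 39.70% gives a difference of 1.62 percentage points.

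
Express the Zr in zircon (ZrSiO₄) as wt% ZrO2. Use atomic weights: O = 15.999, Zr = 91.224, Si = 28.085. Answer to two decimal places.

Molar mass of ZrSiO₄ = 1*91.224 + 1*28.085 + 4*15.999 = 183.305 g/mol.
Each formula unit contains 1 Zr, equivalent to 1/1 = 1.0000 mol ZrO2.
M(ZrO2) = 1×91.224 + 2×15.999 = 123.222 g/mol.
Mass of ZrO2 per formula unit = 1.0000 × 123.222 = 123.222 g.
ZrO2 wt% = 123.222 / 183.305 × 100 = 67.22%.

67.22 wt%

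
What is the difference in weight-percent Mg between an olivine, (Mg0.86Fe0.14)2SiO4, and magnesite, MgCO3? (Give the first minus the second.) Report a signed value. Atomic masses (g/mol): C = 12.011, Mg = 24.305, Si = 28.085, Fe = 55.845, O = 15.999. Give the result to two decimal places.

Mg in (Mg0.86Fe0.14)2SiO4: molar mass 149.522 g/mol; 1.72×24.305 = 41.805 g → 27.96 wt%.
Mg in MgCO3: molar mass 84.313 g/mol; 1×24.305 = 24.305 g → 28.83 wt%.
Difference = 27.96 − 28.83 = -0.87 percentage points.

-0.87 percentage points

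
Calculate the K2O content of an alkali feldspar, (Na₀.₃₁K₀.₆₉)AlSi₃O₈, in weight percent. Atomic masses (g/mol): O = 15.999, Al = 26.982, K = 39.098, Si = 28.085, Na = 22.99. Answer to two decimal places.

Formula mass = 273.334 g/mol.
0.69 K → 0.3450 mol K2O per formula unit; M(K2O) = 94.195, so K2O mass = 32.497 g.
32.497/273.334 × 100 = 11.89 wt%.

11.89 wt%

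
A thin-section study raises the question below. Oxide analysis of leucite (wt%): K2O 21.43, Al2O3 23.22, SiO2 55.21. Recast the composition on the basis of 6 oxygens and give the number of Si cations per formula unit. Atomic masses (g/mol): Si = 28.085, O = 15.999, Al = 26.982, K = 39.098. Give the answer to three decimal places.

2.006 Si apfu

21.43 wt% K2O ÷ 94.195 g/mol = 0.22751 mol, giving 0.45502 K and 0.22751 O.
23.22 wt% Al2O3 ÷ 101.961 g/mol = 0.22773 mol, giving 0.45546 Al and 0.68319 O.
55.21 wt% SiO2 ÷ 60.083 g/mol = 0.91890 mol, giving 0.91890 Si and 1.83780 O.
Oxygen sums to 2.74850; scaling by 6/2.74850 = 2.18301 puts the formula on 6 O.
Si: 0.91890 × 2.18301 = 2.006 atoms per formula unit.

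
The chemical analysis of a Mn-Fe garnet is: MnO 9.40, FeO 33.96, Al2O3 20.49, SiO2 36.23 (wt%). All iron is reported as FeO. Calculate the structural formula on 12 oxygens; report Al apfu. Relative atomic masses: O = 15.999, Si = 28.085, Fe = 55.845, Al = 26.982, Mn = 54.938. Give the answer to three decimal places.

1.998 Al apfu

9.40 wt% MnO ÷ 70.937 g/mol = 0.13251 mol, giving 0.13251 Mn and 0.13251 O.
33.96 wt% FeO ÷ 71.844 g/mol = 0.47269 mol, giving 0.47269 Fe and 0.47269 O.
20.49 wt% Al2O3 ÷ 101.961 g/mol = 0.20096 mol, giving 0.40192 Al and 0.60288 O.
36.23 wt% SiO2 ÷ 60.083 g/mol = 0.60300 mol, giving 0.60300 Si and 1.20600 O.
Oxygen sums to 2.41408; scaling by 12/2.41408 = 4.97084 puts the formula on 12 O.
Al: 0.40192 × 4.97084 = 1.998 atoms per formula unit.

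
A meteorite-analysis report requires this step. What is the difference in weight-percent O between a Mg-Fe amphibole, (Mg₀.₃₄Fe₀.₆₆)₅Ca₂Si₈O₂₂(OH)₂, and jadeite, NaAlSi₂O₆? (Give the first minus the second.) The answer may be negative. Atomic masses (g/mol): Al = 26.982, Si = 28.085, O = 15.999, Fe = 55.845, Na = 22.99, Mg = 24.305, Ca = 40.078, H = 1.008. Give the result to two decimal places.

M((Mg₀.₃₄Fe₀.₆₆)₅Ca₂Si₈O₂₂(OH)₂) = 916.435 g/mol, so wt% O = 383.976/916.435 × 100 = 41.90%.
M(NaAlSi₂O₆) = 202.136 g/mol, so wt% O = 95.994/202.136 × 100 = 47.49%.
41.90 − 47.49 = -5.59 pp.

-5.59 percentage points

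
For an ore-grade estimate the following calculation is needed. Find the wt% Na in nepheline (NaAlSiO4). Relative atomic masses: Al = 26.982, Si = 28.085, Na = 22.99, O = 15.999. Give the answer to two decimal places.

Molar mass of NaAlSiO4: 1·22.99 + 1·26.982 + 1·28.085 + 4·15.999 = 142.053 g/mol.
Mass of Na per formula unit: 1 × 22.99 = 22.990 g.
Weight fraction Na = 22.990 / 142.053 = 0.1618.

16.18 wt%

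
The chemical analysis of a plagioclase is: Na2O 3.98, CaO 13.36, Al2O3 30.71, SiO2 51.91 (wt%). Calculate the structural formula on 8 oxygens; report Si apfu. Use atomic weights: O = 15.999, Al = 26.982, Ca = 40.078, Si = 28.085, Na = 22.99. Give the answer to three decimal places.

3.98 wt% Na2O ÷ 61.979 g/mol = 0.06422 mol, giving 0.12844 Na and 0.06422 O.
13.36 wt% CaO ÷ 56.077 g/mol = 0.23824 mol, giving 0.23824 Ca and 0.23824 O.
30.71 wt% Al2O3 ÷ 101.961 g/mol = 0.30119 mol, giving 0.60238 Al and 0.90357 O.
51.91 wt% SiO2 ÷ 60.083 g/mol = 0.86397 mol, giving 0.86397 Si and 1.72794 O.
Oxygen sums to 2.93397; scaling by 8/2.93397 = 2.72668 puts the formula on 8 O.
Si: 0.86397 × 2.72668 = 2.356 atoms per formula unit.

2.356 Si apfu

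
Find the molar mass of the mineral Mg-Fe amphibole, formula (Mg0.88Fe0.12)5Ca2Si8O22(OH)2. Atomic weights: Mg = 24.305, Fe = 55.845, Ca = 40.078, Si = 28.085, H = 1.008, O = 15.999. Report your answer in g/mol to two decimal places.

831.28 g/mol

M = 4.40×24.305 + 0.60×55.845 + 2×40.078 + 8×28.085 + 24×15.999 + 2×1.008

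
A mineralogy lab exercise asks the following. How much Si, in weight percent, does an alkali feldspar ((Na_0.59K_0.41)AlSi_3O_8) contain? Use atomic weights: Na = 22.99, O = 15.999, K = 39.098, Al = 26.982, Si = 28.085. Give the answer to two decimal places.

31.34 weight percent

M((Na_0.59K_0.41)AlSi_3O_8) = 268.823 g/mol.
Si contributes 3 × 28.085 = 84.255 g per mole.
84.255/268.823 = 0.3134 → 31.34%.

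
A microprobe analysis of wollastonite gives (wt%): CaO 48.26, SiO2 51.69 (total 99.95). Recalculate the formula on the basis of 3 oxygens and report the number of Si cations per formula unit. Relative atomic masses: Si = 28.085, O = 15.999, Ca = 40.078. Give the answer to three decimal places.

1.000 Si apfu

48.26 wt% CaO ÷ 56.077 g/mol = 0.86060 mol, giving 0.86060 Ca and 0.86060 O.
51.69 wt% SiO2 ÷ 60.083 g/mol = 0.86031 mol, giving 0.86031 Si and 1.72062 O.
Oxygen sums to 2.58122; scaling by 3/2.58122 = 1.16224 puts the formula on 3 O.
Si: 0.86031 × 1.16224 = 1.000 atoms per formula unit.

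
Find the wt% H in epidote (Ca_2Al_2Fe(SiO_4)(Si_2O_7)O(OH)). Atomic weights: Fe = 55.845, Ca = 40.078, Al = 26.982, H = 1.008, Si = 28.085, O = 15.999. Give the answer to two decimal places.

Molar mass of Ca_2Al_2Fe(SiO_4)(Si_2O_7)O(OH): 2×40.078 + 2×26.982 + 1×55.845 + 3×28.085 + 13×15.999 + 1×1.008 = 483.215 g/mol.
Mass of H per formula unit: 1 × 1.008 = 1.008 g.
Weight fraction H = 1.008 / 483.215 = 0.0021.

0.21 weight percent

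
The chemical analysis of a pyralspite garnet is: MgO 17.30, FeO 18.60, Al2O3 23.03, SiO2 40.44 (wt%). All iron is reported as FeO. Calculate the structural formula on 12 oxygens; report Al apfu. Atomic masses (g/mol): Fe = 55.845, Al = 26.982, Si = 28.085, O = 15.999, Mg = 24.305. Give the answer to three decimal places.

1.999 Al apfu

MgO (M=40.304): mol = 0.42924; Mg = 0.42924, O = 0.42924.
FeO (M=71.844): mol = 0.25889; Fe = 0.25889, O = 0.25889.
Al2O3 (M=101.961): mol = 0.22587; Al = 0.45174, O = 0.67761.
SiO2 (M=60.083): mol = 0.67307; Si = 0.67307, O = 1.34614.
ΣO = 2.71188; factor = 12/ΣO = 4.42497.
Al apfu = 0.45174 × 4.42497 = 1.999.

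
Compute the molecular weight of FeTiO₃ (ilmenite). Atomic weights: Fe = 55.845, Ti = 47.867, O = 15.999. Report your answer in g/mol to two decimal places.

151.71 g/mol

M = 1(55.845) + 1(47.867) + 3(15.999)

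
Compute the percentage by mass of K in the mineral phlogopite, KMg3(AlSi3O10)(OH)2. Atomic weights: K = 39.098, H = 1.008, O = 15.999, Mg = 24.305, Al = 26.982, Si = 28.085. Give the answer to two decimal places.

M(KMg3(AlSi3O10)(OH)2) = 417.254 g/mol.
K contributes 1 × 39.098 = 39.098 g per mole.
39.098/417.254 = 0.0937 → 9.37%.

9.37 mass %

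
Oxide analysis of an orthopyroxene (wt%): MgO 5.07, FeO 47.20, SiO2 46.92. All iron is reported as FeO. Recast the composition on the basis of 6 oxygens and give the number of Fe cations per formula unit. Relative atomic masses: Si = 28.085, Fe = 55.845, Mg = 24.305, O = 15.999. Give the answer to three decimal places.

1.681 Fe apfu

MgO: 5.07/40.304 = 0.12579 mol → 0.12579 mol Mg, 0.12579 mol O.
FeO: 47.20/71.844 = 0.65698 mol → 0.65698 mol Fe, 0.65698 mol O.
SiO2: 46.92/60.083 = 0.78092 mol → 0.78092 mol Si, 1.56184 mol O.
Total oxygen = 2.34461 mol. Normalization factor = 6/2.34461 = 2.55906.
Fe per 6 O = 0.65698 × 2.55906 = 1.681.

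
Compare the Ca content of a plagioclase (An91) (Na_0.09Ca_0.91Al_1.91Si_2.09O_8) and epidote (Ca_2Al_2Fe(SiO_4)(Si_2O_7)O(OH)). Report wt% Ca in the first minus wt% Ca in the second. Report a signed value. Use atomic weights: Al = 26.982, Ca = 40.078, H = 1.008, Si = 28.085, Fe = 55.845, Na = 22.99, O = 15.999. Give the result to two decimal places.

-3.41 percentage points

First mineral: 36.471 g Ca in 276.765 g formula = 13.18 wt% Ca.
Second mineral: 80.156 g Ca in 483.215 g formula = 16.59 wt% Ca.
13.18% − 16.59% gives a difference of -3.41 percentage points.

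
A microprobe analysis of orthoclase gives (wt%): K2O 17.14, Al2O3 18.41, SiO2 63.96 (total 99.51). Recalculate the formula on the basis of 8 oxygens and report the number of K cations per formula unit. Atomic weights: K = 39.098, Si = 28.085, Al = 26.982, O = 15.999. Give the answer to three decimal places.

1.021 K apfu

17.14 wt% K2O ÷ 94.195 g/mol = 0.18196 mol, giving 0.36392 K and 0.18196 O.
18.41 wt% Al2O3 ÷ 101.961 g/mol = 0.18056 mol, giving 0.36112 Al and 0.54168 O.
63.96 wt% SiO2 ÷ 60.083 g/mol = 1.06453 mol, giving 1.06453 Si and 2.12906 O.
Oxygen sums to 2.85270; scaling by 8/2.85270 = 2.80436 puts the formula on 8 O.
K: 0.36392 × 2.80436 = 1.021 atoms per formula unit.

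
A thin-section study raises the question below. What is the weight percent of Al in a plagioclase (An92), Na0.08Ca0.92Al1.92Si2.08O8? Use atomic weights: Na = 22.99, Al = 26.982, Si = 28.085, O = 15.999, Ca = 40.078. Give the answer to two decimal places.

18.71 wt%

M(Na0.08Ca0.92Al1.92Si2.08O8) = 276.925 g/mol.
Al contributes 1.92 × 26.982 = 51.805 g per mole.
51.805/276.925 = 0.1871 → 18.71%.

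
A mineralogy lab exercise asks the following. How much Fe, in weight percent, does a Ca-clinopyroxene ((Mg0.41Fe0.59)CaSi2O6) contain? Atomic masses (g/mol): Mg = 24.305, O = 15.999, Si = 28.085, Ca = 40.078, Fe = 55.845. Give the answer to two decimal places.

14.01 weight percent

Formula mass = 0.41*24.305 + 0.59*55.845 + 1*40.078 + 2*28.085 + 6*15.999 = 235.156 g/mol, of which 32.949 g is Fe.
So Fe makes up 32.949/235.156 = 0.1401 of the mass, i.e. 14.01%.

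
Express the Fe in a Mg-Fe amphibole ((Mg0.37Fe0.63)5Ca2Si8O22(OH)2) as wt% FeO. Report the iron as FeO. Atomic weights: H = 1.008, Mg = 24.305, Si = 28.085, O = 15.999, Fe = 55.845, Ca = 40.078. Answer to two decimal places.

24.82 wt%

Formula mass = 911.704 g/mol.
3.15 Fe → 3.1500 mol FeO per formula unit; M(FeO) = 71.844, so FeO mass = 226.309 g.
226.309/911.704 × 100 = 24.82 wt%.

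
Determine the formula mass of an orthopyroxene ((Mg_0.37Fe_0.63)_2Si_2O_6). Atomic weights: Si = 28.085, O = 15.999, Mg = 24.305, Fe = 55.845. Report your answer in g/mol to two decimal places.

240.51 g/mol

Mg: 0.74 × 24.305 = 17.9857
Fe: 1.26 × 55.845 = 70.3647
Si: 2 × 28.085 = 56.1700
O: 6 × 15.999 = 95.9940
Summing the contributions gives the formula mass.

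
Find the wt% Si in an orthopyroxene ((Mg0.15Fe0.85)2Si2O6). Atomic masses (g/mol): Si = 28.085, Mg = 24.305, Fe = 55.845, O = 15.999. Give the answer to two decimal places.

22.08 wt%

M((Mg0.15Fe0.85)2Si2O6) = 254.392 g/mol.
Si contributes 2 × 28.085 = 56.170 g per mole.
56.170/254.392 = 0.2208 → 22.08%.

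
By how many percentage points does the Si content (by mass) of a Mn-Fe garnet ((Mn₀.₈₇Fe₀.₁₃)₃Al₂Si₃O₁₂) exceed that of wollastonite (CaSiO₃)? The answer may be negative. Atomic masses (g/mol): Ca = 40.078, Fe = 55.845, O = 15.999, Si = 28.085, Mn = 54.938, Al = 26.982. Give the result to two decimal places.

-7.17 percentage points

First mineral: 84.255 g Si in 495.375 g formula = 17.01 wt% Si.
Second mineral: 28.085 g Si in 116.160 g formula = 24.18 wt% Si.
17.01% − 24.18% gives a difference of -7.17 percentage points.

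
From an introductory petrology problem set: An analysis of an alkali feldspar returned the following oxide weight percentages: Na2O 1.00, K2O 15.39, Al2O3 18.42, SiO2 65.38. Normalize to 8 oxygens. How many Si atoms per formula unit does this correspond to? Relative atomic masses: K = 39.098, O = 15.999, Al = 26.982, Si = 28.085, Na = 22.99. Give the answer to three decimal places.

3.004 Si apfu

Na2O: 1.00/61.979 = 0.01613 mol → 0.03226 mol Na, 0.01613 mol O.
K2O: 15.39/94.195 = 0.16338 mol → 0.32676 mol K, 0.16338 mol O.
Al2O3: 18.42/101.961 = 0.18066 mol → 0.36132 mol Al, 0.54198 mol O.
SiO2: 65.38/60.083 = 1.08816 mol → 1.08816 mol Si, 2.17632 mol O.
Total oxygen = 2.89781 mol. Normalization factor = 8/2.89781 = 2.76071.
Si per 8 O = 1.08816 × 2.76071 = 3.004.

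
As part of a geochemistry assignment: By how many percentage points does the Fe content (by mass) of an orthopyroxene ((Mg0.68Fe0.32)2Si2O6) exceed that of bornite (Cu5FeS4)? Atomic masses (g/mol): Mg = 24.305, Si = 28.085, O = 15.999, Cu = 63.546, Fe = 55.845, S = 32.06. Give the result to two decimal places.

First mineral: 35.741 g Fe in 220.960 g formula = 16.18 wt% Fe.
Second mineral: 55.845 g Fe in 501.815 g formula = 11.13 wt% Fe.
16.18% − 11.13% gives a difference of 5.05 percentage points.

5.05 percentage points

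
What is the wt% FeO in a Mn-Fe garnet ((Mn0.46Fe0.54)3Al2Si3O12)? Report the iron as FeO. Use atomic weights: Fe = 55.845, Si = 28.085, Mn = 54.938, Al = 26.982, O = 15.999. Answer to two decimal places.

23.44 wt%

M((Mn0.46Fe0.54)3Al2Si3O12) = 496.490 g/mol; M(FeO) = 71.844 g/mol.
Moles FeO per formula unit = 1.62 Fe ÷ 1 = 1.6200.
FeO fraction = (1.6200 × 71.844) / 496.490 = 116.387/496.490 = 0.2344.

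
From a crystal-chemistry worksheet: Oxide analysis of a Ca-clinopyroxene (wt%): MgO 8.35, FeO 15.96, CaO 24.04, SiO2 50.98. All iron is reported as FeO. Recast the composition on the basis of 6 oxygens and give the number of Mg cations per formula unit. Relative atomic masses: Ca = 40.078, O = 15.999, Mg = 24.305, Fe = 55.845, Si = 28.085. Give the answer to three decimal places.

0.487 Mg apfu

MgO: 8.35/40.304 = 0.20718 mol → 0.20718 mol Mg, 0.20718 mol O.
FeO: 15.96/71.844 = 0.22215 mol → 0.22215 mol Fe, 0.22215 mol O.
CaO: 24.04/56.077 = 0.42870 mol → 0.42870 mol Ca, 0.42870 mol O.
SiO2: 50.98/60.083 = 0.84849 mol → 0.84849 mol Si, 1.69698 mol O.
Total oxygen = 2.55501 mol. Normalization factor = 6/2.55501 = 2.34833.
Mg per 6 O = 0.20718 × 2.34833 = 0.487.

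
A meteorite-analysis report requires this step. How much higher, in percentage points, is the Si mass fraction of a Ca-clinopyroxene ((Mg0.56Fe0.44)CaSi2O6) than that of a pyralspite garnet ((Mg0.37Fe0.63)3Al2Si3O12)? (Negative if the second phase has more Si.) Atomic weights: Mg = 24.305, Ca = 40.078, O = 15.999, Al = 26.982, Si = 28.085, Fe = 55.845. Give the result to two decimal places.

6.17 percentage points

Si in (Mg0.56Fe0.44)CaSi2O6: molar mass 230.425 g/mol; 2×28.085 = 56.170 g → 24.38 wt%.
Si in (Mg0.37Fe0.63)3Al2Si3O12: molar mass 462.733 g/mol; 3×28.085 = 84.255 g → 18.21 wt%.
Difference = 24.38 − 18.21 = 6.17 percentage points.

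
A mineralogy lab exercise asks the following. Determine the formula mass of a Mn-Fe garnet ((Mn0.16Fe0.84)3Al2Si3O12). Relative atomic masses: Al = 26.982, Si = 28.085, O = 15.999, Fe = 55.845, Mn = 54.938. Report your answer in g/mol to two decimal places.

497.31 g/mol

The formula mass is the sum 0.48*54.938 + 2.52*55.845 + 2*26.982 + 3*28.085 + 12*15.999.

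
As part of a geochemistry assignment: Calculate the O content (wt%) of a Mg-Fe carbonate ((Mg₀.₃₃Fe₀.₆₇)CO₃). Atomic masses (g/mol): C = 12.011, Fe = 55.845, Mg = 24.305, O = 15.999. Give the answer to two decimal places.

Formula mass = 0.33·24.305 + 0.67·55.845 + 1·12.011 + 3·15.999 = 105.445 g/mol, of which 47.997 g is O.
So O makes up 47.997/105.445 = 0.4552 of the mass, i.e. 45.52%.

45.52 wt%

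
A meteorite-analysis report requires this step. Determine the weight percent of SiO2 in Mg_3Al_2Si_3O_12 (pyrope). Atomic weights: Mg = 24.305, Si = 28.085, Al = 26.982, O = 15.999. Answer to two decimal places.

44.71 wt%

Formula mass = 403.122 g/mol.
3 Si → 3.0000 mol SiO2 per formula unit; M(SiO2) = 60.083, so SiO2 mass = 180.249 g.
180.249/403.122 × 100 = 44.71 wt%.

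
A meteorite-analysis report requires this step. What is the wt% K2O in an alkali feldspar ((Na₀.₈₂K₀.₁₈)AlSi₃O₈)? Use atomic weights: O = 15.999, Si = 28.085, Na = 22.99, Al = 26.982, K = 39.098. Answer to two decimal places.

3.20 wt%

Formula mass = 265.118 g/mol.
0.18 K → 0.0900 mol K2O per formula unit; M(K2O) = 94.195, so K2O mass = 8.478 g.
8.478/265.118 × 100 = 3.20 wt%.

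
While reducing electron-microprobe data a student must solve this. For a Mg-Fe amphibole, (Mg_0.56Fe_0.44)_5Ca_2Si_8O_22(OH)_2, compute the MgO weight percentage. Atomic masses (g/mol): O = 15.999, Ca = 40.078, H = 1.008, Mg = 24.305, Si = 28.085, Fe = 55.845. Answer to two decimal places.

12.80 wt%

Formula mass = 881.741 g/mol.
2.80 Mg → 2.8000 mol MgO per formula unit; M(MgO) = 40.304, so MgO mass = 112.851 g.
112.851/881.741 × 100 = 12.80 wt%.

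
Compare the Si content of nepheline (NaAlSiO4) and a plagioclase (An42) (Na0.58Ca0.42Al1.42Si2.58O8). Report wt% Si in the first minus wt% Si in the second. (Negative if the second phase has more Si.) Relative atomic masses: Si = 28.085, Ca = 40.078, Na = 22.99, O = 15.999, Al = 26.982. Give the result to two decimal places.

-7.17 percentage points

Si in NaAlSiO4: molar mass 142.053 g/mol; 1×28.085 = 28.085 g → 19.77 wt%.
Si in Na0.58Ca0.42Al1.42Si2.58O8: molar mass 268.933 g/mol; 2.58×28.085 = 72.459 g → 26.94 wt%.
Difference = 19.77 − 26.94 = -7.17 percentage points.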